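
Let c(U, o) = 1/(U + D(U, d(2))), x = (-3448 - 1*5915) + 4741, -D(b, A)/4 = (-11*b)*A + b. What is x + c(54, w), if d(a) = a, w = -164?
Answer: -21214979/4590 ≈ -4622.0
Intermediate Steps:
D(b, A) = -4*b + 44*A*b (D(b, A) = -4*((-11*b)*A + b) = -4*(-11*A*b + b) = -4*(b - 11*A*b) = -4*b + 44*A*b)
x = -4622 (x = (-3448 - 5915) + 4741 = -9363 + 4741 = -4622)
c(U, o) = 1/(85*U) (c(U, o) = 1/(U + 4*U*(-1 + 11*2)) = 1/(U + 4*U*(-1 + 22)) = 1/(U + 4*U*21) = 1/(U + 84*U) = 1/(85*U))
x + c(54, w) = -4622 + (1/85)/54 = -4622 + (1/85)*(1/54) = -4622 + 1/4590 = -21214979/4590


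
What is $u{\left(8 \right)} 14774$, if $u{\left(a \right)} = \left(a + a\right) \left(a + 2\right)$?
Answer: $2363840$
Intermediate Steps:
$u{\left(a \right)} = 2 a \left(2 + a\right)$
$u{\left(8 \right)} 14774 = 2 \cdot 8 \left(2 + 8\right) 14774 = 2 \cdot 8 \cdot 10 \cdot 14774 = 160 \cdot 14774 = 2363840$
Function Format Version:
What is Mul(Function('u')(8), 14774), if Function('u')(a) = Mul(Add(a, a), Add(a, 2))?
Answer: 2363840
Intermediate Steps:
Function('u')(a) = Mul(2, a, Add(2, a)) (Function('u')(a) = Mul(Mul(2, a), Add(2, a)) = Mul(2, a, Add(2, a)))
Mul(Function('u')(8), 14774) = Mul(Mul(2, 8, Add(2, 8)), 14774) = Mul(Mul(2, 8, 10), 14774) = Mul(160, 14774) = 2363840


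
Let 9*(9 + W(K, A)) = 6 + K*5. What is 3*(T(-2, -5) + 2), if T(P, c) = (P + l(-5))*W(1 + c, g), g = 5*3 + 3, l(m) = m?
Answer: 683/3 ≈ 227.67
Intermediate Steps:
g = 18 (g = 15 + 3 = 18)
W(K, A) = -25/3 + 5*K/9 (W(K, A) = -9 + (6 + K*5)/9 = -9 + (6 + 5*K)/9 = -9 + (⅔ + 5*K/9) = -25/3 + 5*K/9)
T(P, c) = (-5 + P)*(-70/9 + 5*c/9) (T(P, c) = (P - 5)*(-25/3 + 5*(1 + c)/9) = (-5 + P)*(-25/3 + (5/9 + 5*c/9)) = (-5 + P)*(-70/9 + 5*c/9))
3*(T(-2, -5) + 2) = 3*(5*(-14 - 5)*(-5 - 2)/9 + 2) = 3*((5/9)*(-19)*(-7) + 2) = 3*(665/9 + 2) = 3*(683/9) = 683/3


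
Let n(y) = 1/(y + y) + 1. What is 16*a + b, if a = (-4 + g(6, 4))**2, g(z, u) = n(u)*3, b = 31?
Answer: 149/4 ≈ 37.250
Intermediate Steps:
n(y) = 1 + 1/(2*y) (n(y) = 1/(2*y) + 1 = 1 + 1/(2*y))
g(z, u) = 3*(1/2 + u)/u (g(z, u) = ((1/2 + u)/u)*3 = 3*(1/2 + u)/u)
a = 25/64 (a = (-4 + (3 + (3/2)/4))**2 = (-4 + (3 + (3/2)*(1/4)))**2 = (-4 + (3 + 3/8))**2 = (-4 + 27/8)**2 = (-5/8)**2 = 25/64 ≈ 0.39063)
16*a + b = 16*(25/64) + 31 = 25/4 + 31 = 149/4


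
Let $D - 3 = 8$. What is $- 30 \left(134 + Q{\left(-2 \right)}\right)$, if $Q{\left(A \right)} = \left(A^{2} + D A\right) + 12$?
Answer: $-3840$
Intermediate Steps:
$D = 11$ ($D = 3 + 8 = 11$)
$Q{\left(A \right)} = 12 + A^{2} + 11 A$ ($Q{\left(A \right)} = \left(A^{2} + 11 A\right) + 12 = 12 + A^{2} + 11 A$)
$- 30 \left(134 + Q{\left(-2 \right)}\right) = - 30 \left(134 + \left(12 + \left(-2\right)^{2} + 11 \left(-2\right)\right)\right) = - 30 \left(134 + \left(12 + 4 - 22\right)\right) = - 30 \left(134 - 6\right) = \left(-30\right) 128 = -3840$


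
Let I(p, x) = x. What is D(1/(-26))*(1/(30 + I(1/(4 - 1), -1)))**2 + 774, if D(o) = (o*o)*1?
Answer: 440031385/568516 ≈ 774.00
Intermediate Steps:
D(o) = o**2 (D(o) = o**2*1 = o**2)
D(1/(-26))*(1/(30 + I(1/(4 - 1), -1)))**2 + 774 = (1/(-26))**2*(1/(30 - 1))**2 + 774 = (-1/26)**2*(1/29)**2 + 774 = (1/29)**2/676 + 774 = (1/676)*(1/841) + 774 = 1/568516 + 774 = 440031385/568516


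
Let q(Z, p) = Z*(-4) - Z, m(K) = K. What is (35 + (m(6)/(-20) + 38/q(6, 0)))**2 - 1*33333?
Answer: -28993691/900 ≈ -32215.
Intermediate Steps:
q(Z, p) = -5*Z (q(Z, p) = -4*Z - Z = -5*Z)
(35 + (m(6)/(-20) + 38/q(6, 0)))**2 - 1*33333 = (35 + (6/(-20) + 38/((-5*6))))**2 - 1*33333 = (35 + (6*(-1/20) + 38/(-30)))**2 - 33333 = (35 + (-3/10 + 38*(-1/30)))**2 - 33333 = (35 + (-3/10 - 19/15))**2 - 33333 = (35 - 47/30)**2 - 33333 = (1003/30)**2 - 33333 = 1006009/900 - 33333 = -28993691/900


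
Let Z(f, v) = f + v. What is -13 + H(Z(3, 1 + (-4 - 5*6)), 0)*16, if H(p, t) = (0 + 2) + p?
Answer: -461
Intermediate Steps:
H(p, t) = 2 + p
-13 + H(Z(3, 1 + (-4 - 5*6)), 0)*16 = -13 + (2 + (3 + (1 + (-4 - 5*6))))*16 = -13 + (2 + (3 + (1 + (-4 - 30))))*16 = -13 + (2 + (3 + (1 - 34)))*16 = -13 + (2 + (3 - 33))*16 = -13 + (2 - 30)*16 = -13 - 28*16 = -13 - 448 = -461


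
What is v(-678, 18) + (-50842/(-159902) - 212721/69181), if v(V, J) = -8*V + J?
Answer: 30084943886432/5531090131 ≈ 5439.2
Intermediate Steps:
v(V, J) = J - 8*V
v(-678, 18) + (-50842/(-159902) - 212721/69181) = (18 - 8*(-678)) + (-50842/(-159902) - 212721/69181) = (18 + 5424) + (-50842*(-1/159902) - 212721*1/69181) = 5442 + (25421/79951 - 212721/69181) = 5442 - 15248606470/5531090131 = 30084943886432/5531090131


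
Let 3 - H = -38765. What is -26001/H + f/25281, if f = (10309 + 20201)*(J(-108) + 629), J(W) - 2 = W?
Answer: 68661464151/108899312 ≈ 630.50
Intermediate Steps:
H = 38768 (H = 3 - 1*(-38765) = 3 + 38765 = 38768)
J(W) = 2 + W
f = 15956730 (f = (10309 + 20201)*((2 - 108) + 629) = 30510*(-106 + 629) = 30510*523 = 15956730)
-26001/H + f/25281 = -26001/38768 + 15956730/25281 = -26001*1/38768 + 15956730*(1/25281) = -26001/38768 + 1772970/2809 = 68661464151/108899312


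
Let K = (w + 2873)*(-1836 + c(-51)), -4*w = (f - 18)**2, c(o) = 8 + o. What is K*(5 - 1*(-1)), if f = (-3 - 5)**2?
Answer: -26426256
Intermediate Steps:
f = 64 (f = (-8)**2 = 64)
w = -529 (w = -(64 - 18)**2/4 = -1/4*46**2 = -1/4*2116 = -529)
K = -4404376 (K = (-529 + 2873)*(-1836 + (8 - 51)) = 2344*(-1836 - 43) = 2344*(-1879) = -4404376)
K*(5 - 1*(-1)) = -4404376*(5 - 1*(-1)) = -4404376*(5 + 1) = -4404376*6 = -26426256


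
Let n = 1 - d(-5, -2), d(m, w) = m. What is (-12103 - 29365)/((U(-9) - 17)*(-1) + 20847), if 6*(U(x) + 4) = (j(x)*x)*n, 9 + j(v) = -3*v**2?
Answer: -10367/4650 ≈ -2.2295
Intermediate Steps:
j(v) = -9 - 3*v**2
n = 6 (n = 1 - 1*(-5) = 1 + 5 = 6)
U(x) = -4 + x*(-9 - 3*x**2) (U(x) = -4 + (((-9 - 3*x**2)*x)*6)/6 = -4 + ((x*(-9 - 3*x**2))*6)/6 = -4 + (6*x*(-9 - 3*x**2))/6 = -4 + x*(-9 - 3*x**2))
(-12103 - 29365)/((U(-9) - 17)*(-1) + 20847) = (-12103 - 29365)/(((-4 - 3*(-9)*(3 + (-9)**2)) - 17)*(-1) + 20847) = -41468/(((-4 - 3*(-9)*(3 + 81)) - 17)*(-1) + 20847) = -41468/(((-4 - 3*(-9)*84) - 17)*(-1) + 20847) = -41468/(((-4 + 2268) - 17)*(-1) + 20847) = -41468/((2264 - 17)*(-1) + 20847) = -41468/(2247*(-1) + 20847) = -41468/(-2247 + 20847) = -41468/18600 = -41468*1/18600 = -10367/4650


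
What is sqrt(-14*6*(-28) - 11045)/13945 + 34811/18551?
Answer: 34811/18551 + I*sqrt(8693)/13945 ≈ 1.8765 + 0.006686*I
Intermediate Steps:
sqrt(-14*6*(-28) - 11045)/13945 + 34811/18551 = sqrt(-84*(-28) - 11045)*(1/13945) + 34811*(1/18551) = sqrt(2352 - 11045)*(1/13945) + 34811/18551 = sqrt(-8693)*(1/13945) + 34811/18551 = (I*sqrt(8693))*(1/13945) + 34811/18551 = I*sqrt(8693)/13945 + 34811/18551 = 34811/18551 + I*sqrt(8693)/13945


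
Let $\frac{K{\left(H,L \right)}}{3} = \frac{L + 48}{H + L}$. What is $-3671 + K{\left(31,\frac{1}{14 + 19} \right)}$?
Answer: $- \frac{3754349}{1024} \approx -3666.4$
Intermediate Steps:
$K{\left(H,L \right)} = \frac{3 \left(48 + L\right)}{H + L}$ ($K{\left(H,L \right)} = 3 \frac{L + 48}{H + L} = 3 \frac{48 + L}{H + L} = \frac{3 \left(48 + L\right)}{H + L}$)
$-3671 + K{\left(31,\frac{1}{14 + 19} \right)} = -3671 + \frac{3 \left(48 + \frac{1}{14 + 19}\right)}{31 + \frac{1}{14 + 19}} = -3671 + \frac{3 \left(48 + \frac{1}{33}\right)}{31 + \frac{1}{33}} = -3671 + 3 \frac{1}{\frac{1024}{33}} \cdot \frac{1585}{33} = -3671 + 3 \cdot \frac{33}{1024} \cdot \frac{1585}{33} = -3671 + \frac{4755}{1024} = - \frac{3754349}{1024}$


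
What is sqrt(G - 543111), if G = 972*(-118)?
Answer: I*sqrt(657807) ≈ 811.05*I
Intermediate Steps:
G = -114696
sqrt(G - 543111) = sqrt(-114696 - 543111) = sqrt(-657807) = I*sqrt(657807)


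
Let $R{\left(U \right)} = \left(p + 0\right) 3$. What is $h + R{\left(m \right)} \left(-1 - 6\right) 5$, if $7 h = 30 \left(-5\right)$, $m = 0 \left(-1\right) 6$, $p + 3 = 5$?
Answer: $- \frac{1620}{7} \approx -231.43$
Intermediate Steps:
$p = 2$ ($p = -3 + 5 = 2$)
$m = 0$ ($m = 0 \cdot 6 = 0$)
$R{\left(U \right)} = 6$ ($R{\left(U \right)} = \left(2 + 0\right) 3 = 2 \cdot 3 = 6$)
$h = - \frac{150}{7}$ ($h = \frac{30 \left(-5\right)}{7} = \frac{1}{7} \left(-150\right) = - \frac{150}{7} \approx -21.429$)
$h + R{\left(m \right)} \left(-1 - 6\right) 5 = - \frac{150}{7} + 6 \left(-1 - 6\right) 5 = - \frac{150}{7} + 6 \left(\left(-7\right) 5\right) = - \frac{150}{7} + 6 \left(-35\right) = - \frac{150}{7} - 210 = - \frac{1620}{7}$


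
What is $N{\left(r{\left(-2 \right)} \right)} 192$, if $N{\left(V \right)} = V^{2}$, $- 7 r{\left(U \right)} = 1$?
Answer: $\frac{192}{49} \approx 3.9184$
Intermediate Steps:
$r{\left(U \right)} = - \frac{1}{7}$ ($r{\left(U \right)} = \left(- \frac{1}{7}\right) 1 = - \frac{1}{7}$)
$N{\left(r{\left(-2 \right)} \right)} 192 = \left(- \frac{1}{7}\right)^{2} \cdot 192 = \frac{1}{49} \cdot 192 = \frac{192}{49}$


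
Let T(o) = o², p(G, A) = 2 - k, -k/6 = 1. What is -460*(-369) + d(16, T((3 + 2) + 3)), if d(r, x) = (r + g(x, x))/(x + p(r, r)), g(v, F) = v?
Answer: 1527670/9 ≈ 1.6974e+5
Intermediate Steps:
k = -6 (k = -6*1 = -6)
p(G, A) = 8 (p(G, A) = 2 - 1*(-6) = 2 + 6 = 8)
d(r, x) = (r + x)/(8 + x) (d(r, x) = (r + x)/(x + 8) = (r + x)/(8 + x))
-460*(-369) + d(16, T((3 + 2) + 3)) = -460*(-369) + (16 + ((3 + 2) + 3)²)/(8 + ((3 + 2) + 3)²) = 169740 + (16 + (5 + 3)²)/(8 + (5 + 3)²) = 169740 + (16 + 8²)/(8 + 8²) = 169740 + (16 + 64)/(8 + 64) = 169740 + 80/72 = 169740 + (1/72)*80 = 169740 + 10/9 = 1527670/9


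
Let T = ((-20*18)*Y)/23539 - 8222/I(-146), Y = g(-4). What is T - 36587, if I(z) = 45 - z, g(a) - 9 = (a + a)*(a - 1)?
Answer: -164690192961/4495949 ≈ -36631.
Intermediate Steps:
g(a) = 9 + 2*a*(-1 + a) (g(a) = 9 + (a + a)*(a - 1) = 9 + (2*a)*(-1 + a) = 9 + 2*a*(-1 + a))
Y = 49 (Y = 9 - 2*(-4) + 2*(-4)**2 = 9 + 8 + 2*16 = 9 + 8 + 32 = 49)
T = -196906898/4495949 (T = (-20*18*49)/23539 - 8222/(45 - 1*(-146)) = -360*49*(1/23539) - 8222/(45 + 146) = -17640*1/23539 - 8222/191 = -17640/23539 - 8222*1/191 = -17640/23539 - 8222/191 = -196906898/4495949 ≈ -43.797)
T - 36587 = -196906898/4495949 - 36587 = -164690192961/4495949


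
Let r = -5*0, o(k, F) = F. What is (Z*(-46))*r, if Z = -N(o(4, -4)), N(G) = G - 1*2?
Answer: 0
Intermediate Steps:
N(G) = -2 + G (N(G) = G - 2 = -2 + G)
r = 0
Z = 6 (Z = -(-2 - 4) = -1*(-6) = 6)
(Z*(-46))*r = (6*(-46))*0 = -276*0 = 0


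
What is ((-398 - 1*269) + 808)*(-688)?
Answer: -97008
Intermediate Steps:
((-398 - 1*269) + 808)*(-688) = ((-398 - 269) + 808)*(-688) = (-667 + 808)*(-688) = 141*(-688) = -97008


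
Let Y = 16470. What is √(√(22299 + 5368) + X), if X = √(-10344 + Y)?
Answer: √(√6126 + √27667) ≈ 15.640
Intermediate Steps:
X = √6126 (X = √(-10344 + 16470) = √6126 ≈ 78.269)
√(√(22299 + 5368) + X) = √(√(22299 + 5368) + √6126) = √(√27667 + √6126) = √(√6126 + √27667)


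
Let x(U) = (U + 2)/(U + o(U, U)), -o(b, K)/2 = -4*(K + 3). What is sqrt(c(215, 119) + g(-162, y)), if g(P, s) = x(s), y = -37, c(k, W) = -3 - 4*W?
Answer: 2*I*sqrt(11431146)/309 ≈ 21.883*I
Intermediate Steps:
o(b, K) = 24 + 8*K (o(b, K) = -(-8)*(K + 3) = -(-8)*(3 + K) = -2*(-12 - 4*K) = 24 + 8*K)
x(U) = (2 + U)/(24 + 9*U) (x(U) = (U + 2)/(U + (24 + 8*U)) = (2 + U)/(24 + 9*U))
g(P, s) = (2 + s)/(3*(8 + 3*s))
sqrt(c(215, 119) + g(-162, y)) = sqrt((-3 - 4*119) + (2 - 37)/(3*(8 + 3*(-37)))) = sqrt((-3 - 476) + (1/3)*(-35)/(8 - 111)) = sqrt(-479 + (1/3)*(-35)/(-103)) = sqrt(-479 + (1/3)*(-1/103)*(-35)) = sqrt(-479 + 35/309) = sqrt(-147976/309) = 2*I*sqrt(11431146)/309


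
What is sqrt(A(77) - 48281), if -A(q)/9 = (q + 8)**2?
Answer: I*sqrt(113306) ≈ 336.61*I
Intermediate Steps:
A(q) = -9*(8 + q)**2 (A(q) = -9*(q + 8)**2 = -9*(8 + q)**2)
sqrt(A(77) - 48281) = sqrt(-9*(8 + 77)**2 - 48281) = sqrt(-9*85**2 - 48281) = sqrt(-9*7225 - 48281) = sqrt(-65025 - 48281) = sqrt(-113306) = I*sqrt(113306)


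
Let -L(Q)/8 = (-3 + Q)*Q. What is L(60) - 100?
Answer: -27460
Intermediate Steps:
L(Q) = -8*Q*(-3 + Q) (L(Q) = -8*(-3 + Q)*Q = -8*Q*(-3 + Q))
L(60) - 100 = 8*60*(3 - 1*60) - 100 = 8*60*(3 - 60) - 100 = 8*60*(-57) - 100 = -27360 - 100 = -27460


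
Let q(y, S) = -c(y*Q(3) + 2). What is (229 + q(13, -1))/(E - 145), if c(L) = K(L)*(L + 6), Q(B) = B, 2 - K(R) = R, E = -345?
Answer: -1031/245 ≈ -4.2082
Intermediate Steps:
K(R) = 2 - R
c(L) = (2 - L)*(6 + L) (c(L) = (2 - L)*(L + 6) = (2 - L)*(6 + L))
q(y, S) = 3*y*(8 + 3*y) (q(y, S) = -(-1)*(-2 + (y*3 + 2))*(6 + (y*3 + 2)) = -(-1)*(-2 + (3*y + 2))*(6 + (3*y + 2)) = -(-1)*(-2 + (2 + 3*y))*(6 + (2 + 3*y)) = -(-1)*3*y*(8 + 3*y) = -(-3)*y*(8 + 3*y) = 3*y*(8 + 3*y))
(229 + q(13, -1))/(E - 145) = (229 + 3*13*(8 + 3*13))/(-345 - 145) = (229 + 3*13*(8 + 39))/(-490) = (229 + 3*13*47)*(-1/490) = (229 + 1833)*(-1/490) = 2062*(-1/490) = -1031/245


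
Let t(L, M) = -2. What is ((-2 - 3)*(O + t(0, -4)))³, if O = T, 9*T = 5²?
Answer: -42875/729 ≈ -58.813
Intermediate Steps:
T = 25/9 (T = (⅑)*5² = (⅑)*25 = 25/9 ≈ 2.7778)
O = 25/9 ≈ 2.7778
((-2 - 3)*(O + t(0, -4)))³ = ((-2 - 3)*(25/9 - 2))³ = (-5*7/9)³ = (-35/9)³ = -42875/729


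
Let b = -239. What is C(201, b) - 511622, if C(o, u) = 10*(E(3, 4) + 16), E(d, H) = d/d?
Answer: -511452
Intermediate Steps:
E(d, H) = 1
C(o, u) = 170 (C(o, u) = 10*(1 + 16) = 10*17 = 170)
C(201, b) - 511622 = 170 - 511622 = -511452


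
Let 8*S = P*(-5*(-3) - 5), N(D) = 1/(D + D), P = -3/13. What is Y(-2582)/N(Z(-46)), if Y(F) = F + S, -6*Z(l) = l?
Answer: -3088417/78 ≈ -39595.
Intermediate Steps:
Z(l) = -l/6
P = -3/13 (P = -3*1/13 = -3/13 ≈ -0.23077)
N(D) = 1/(2*D)
S = -15/52 (S = (-3*(-5*(-3) - 5)/13)/8 = (-3*(15 - 5)/13)/8 = (-3/13*10)/8 = (1/8)*(-30/13) = -15/52 ≈ -0.28846)
Y(F) = -15/52 + F (Y(F) = F - 15/52 = -15/52 + F)
Y(-2582)/N(Z(-46)) = (-15/52 - 2582)/((1/(2*((-1/6*(-46)))))) = -134279/(52*(1/(2*(23/3)))) = -134279/(52*((1/2)*(3/23))) = -134279/(52*3/46) = -134279/52*46/3 = -3088417/78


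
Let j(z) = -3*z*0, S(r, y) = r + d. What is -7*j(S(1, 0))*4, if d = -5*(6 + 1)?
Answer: 0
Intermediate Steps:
d = -35 (d = -5*7 = -35)
S(r, y) = -35 + r (S(r, y) = r - 35 = -35 + r)
j(z) = 0
-7*j(S(1, 0))*4 = -7*0*4 = 0*4 = 0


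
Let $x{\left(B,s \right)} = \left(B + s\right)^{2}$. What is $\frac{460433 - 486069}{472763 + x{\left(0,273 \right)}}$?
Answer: $- \frac{6409}{136823} \approx -0.046842$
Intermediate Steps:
$\frac{460433 - 486069}{472763 + x{\left(0,273 \right)}} = \frac{460433 - 486069}{472763 + \left(0 + 273\right)^{2}} = - \frac{25636}{472763 + 273^{2}} = - \frac{25636}{472763 + 74529} = - \frac{25636}{547292} = \left(-25636\right) \frac{1}{547292} = - \frac{6409}{136823}$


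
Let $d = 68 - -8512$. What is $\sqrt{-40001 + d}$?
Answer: $i \sqrt{31421} \approx 177.26 i$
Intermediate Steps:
$d = 8580$ ($d = 68 + 8512 = 8580$)
$\sqrt{-40001 + d} = \sqrt{-40001 + 8580} = \sqrt{-31421} = i \sqrt{31421}$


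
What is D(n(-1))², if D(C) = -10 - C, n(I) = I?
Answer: 81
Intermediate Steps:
D(n(-1))² = (-10 - 1*(-1))² = (-10 + 1)² = (-9)² = 81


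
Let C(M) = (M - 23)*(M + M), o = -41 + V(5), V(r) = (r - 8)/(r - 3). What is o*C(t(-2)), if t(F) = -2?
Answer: -4250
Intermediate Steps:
V(r) = (-8 + r)/(-3 + r)
o = -85/2 (o = -41 + (-8 + 5)/(-3 + 5) = -41 - 3/2 = -85/2 ≈ -42.500)
C(M) = 2*M*(-23 + M) (C(M) = (-23 + M)*(2*M) = 2*M*(-23 + M))
o*C(t(-2)) = -85*(-2)*(-23 - 2) = -85*(-2)*(-25) = -85/2*100 = -4250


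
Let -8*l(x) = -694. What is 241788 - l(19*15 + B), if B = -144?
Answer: 966805/4 ≈ 2.4170e+5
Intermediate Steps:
l(x) = 347/4 (l(x) = -⅛*(-694) = 347/4)
241788 - l(19*15 + B) = 241788 - 1*347/4 = 241788 - 347/4 = 966805/4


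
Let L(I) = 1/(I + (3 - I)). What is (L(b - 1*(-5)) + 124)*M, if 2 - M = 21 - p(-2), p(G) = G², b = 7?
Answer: -1865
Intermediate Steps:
L(I) = ⅓ (L(I) = 1/3 = ⅓)
M = -15 (M = 2 - (21 - 1*(-2)²) = 2 - (21 - 1*4) = 2 - (21 - 4) = 2 - 1*17 = 2 - 17 = -15)
(L(b - 1*(-5)) + 124)*M = (⅓ + 124)*(-15) = (373/3)*(-15) = -1865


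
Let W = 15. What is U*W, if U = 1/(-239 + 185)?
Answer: -5/18 ≈ -0.27778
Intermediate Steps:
U = -1/54 (U = 1/(-54) = -1/54 ≈ -0.018519)
U*W = -1/54*15 = -5/18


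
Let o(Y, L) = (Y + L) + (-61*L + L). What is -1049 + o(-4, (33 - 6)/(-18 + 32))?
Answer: -16335/14 ≈ -1166.8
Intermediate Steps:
o(Y, L) = Y - 59*L (o(Y, L) = (L + Y) - 60*L = Y - 59*L)
-1049 + o(-4, (33 - 6)/(-18 + 32)) = -1049 + (-4 - 59*(33 - 6)/(-18 + 32)) = -1049 + (-4 - 1593/14) = -1049 - 1649/14 = -16335/14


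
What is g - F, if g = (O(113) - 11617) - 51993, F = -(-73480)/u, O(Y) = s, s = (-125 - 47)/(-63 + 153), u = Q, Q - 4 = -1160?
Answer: -826446254/13005 ≈ -63548.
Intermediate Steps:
Q = -1156 (Q = 4 - 1160 = -1156)
u = -1156
s = -86/45 (s = -172/90 = -172*1/90 = -86/45 ≈ -1.9111)
O(Y) = -86/45
F = -18370/289 (F = -(-73480)/(-1156) = -(-73480)*(-1)/1156 = -334*55/289 = -18370/289 ≈ -63.564)
g = -2862536/45 (g = (-86/45 - 11617) - 51993 = -522851/45 - 51993 = -2862536/45 ≈ -63612.)
g - F = -2862536/45 - 1*(-18370/289) = -2862536/45 + 18370/289 = -826446254/13005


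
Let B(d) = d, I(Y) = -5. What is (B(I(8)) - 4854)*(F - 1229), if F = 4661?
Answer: -16676088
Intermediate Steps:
(B(I(8)) - 4854)*(F - 1229) = (-5 - 4854)*(4661 - 1229) = -4859*3432 = -16676088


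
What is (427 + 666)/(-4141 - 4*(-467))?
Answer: -1093/2273 ≈ -0.48086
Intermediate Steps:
(427 + 666)/(-4141 - 4*(-467)) = 1093/(-4141 + 1868) = 1093/(-2273) = 1093*(-1/2273) = -1093/2273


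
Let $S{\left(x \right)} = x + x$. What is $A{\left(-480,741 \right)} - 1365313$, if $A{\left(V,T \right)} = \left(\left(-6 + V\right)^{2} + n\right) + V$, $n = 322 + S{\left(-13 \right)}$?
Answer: $-1129301$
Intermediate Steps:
$S{\left(x \right)} = 2 x$
$n = 296$ ($n = 322 + 2 \left(-13\right) = 322 - 26 = 296$)
$A{\left(V,T \right)} = 296 + V + \left(-6 + V\right)^{2}$ ($A{\left(V,T \right)} = \left(\left(-6 + V\right)^{2} + 296\right) + V = \left(296 + \left(-6 + V\right)^{2}\right) + V = 296 + V + \left(-6 + V\right)^{2}$)
$A{\left(-480,741 \right)} - 1365313 = \left(296 - 480 + \left(-6 - 480\right)^{2}\right) - 1365313 = \left(296 - 480 + \left(-486\right)^{2}\right) - 1365313 = \left(296 - 480 + 236196\right) - 1365313 = 236012 - 1365313 = -1129301$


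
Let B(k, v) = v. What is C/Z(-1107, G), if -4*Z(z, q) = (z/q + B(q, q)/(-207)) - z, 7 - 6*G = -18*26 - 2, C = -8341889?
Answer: 244050304584/7991945 ≈ 30537.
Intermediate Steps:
G = 159/2 (G = 7/6 - (-18*26 - 2)/6 = 7/6 - (-468 - 2)/6 = 7/6 - ⅙*(-470) = 7/6 + 235/3 = 159/2 ≈ 79.500)
Z(z, q) = z/4 + q/828 - z/(4*q) (Z(z, q) = -((z/q + q/(-207)) - z)/4 = -((z/q + q*(-1/207)) - z)/4 = -((z/q - q/207) - z)/4 = -((-q/207 + z/q) - z)/4 = -(-z - q/207 + z/q)/4 = z/4 + q/828 - z/(4*q))
C/Z(-1107, G) = -8341889/((¼)*(-1107) + (1/828)*(159/2) - ¼*(-1107)/159/2) = -8341889/(-1107/4 + 53/552 - ¼*(-1107)*2/159) = -8341889/(-1107/4 + 53/552 + 369/106) = -8341889/(-7991945/29256) = -8341889*(-29256/7991945) = 244050304584/7991945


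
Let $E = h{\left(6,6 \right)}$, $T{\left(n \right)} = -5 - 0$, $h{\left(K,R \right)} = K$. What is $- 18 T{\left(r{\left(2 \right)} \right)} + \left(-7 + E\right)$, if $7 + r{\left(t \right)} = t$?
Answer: $89$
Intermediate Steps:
$r{\left(t \right)} = -7 + t$
$T{\left(n \right)} = -5$ ($T{\left(n \right)} = -5 + 0 = -5$)
$E = 6$
$- 18 T{\left(r{\left(2 \right)} \right)} + \left(-7 + E\right) = \left(-18\right) \left(-5\right) + \left(-7 + 6\right) = 90 - 1 = 89$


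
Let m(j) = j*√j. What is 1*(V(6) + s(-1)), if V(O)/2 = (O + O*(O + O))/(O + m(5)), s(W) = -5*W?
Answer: -491/89 + 780*√5/89 ≈ 14.080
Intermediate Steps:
m(j) = j^(3/2)
V(O) = 2*(O + 2*O²)/(O + 5*√5) (V(O) = 2*((O + O*(O + O))/(O + 5^(3/2))) = 2*((O + O*(2*O))/(O + 5*√5)) = 2*((O + 2*O²)/(O + 5*√5)) = 2*(O + 2*O²)/(O + 5*√5))
1*(V(6) + s(-1)) = 1*(2*6*(1 + 2*6)/(6 + 5*√5) - 5*(-1)) = 1*(2*6*(1 + 12)/(6 + 5*√5) + 5) = 1*(2*6*13/(6 + 5*√5) + 5) = 1*(156/(6 + 5*√5) + 5) = 1*(5 + 156/(6 + 5*√5)) = 5 + 156/(6 + 5*√5)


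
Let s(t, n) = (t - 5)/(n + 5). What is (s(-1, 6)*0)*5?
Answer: 0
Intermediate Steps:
s(t, n) = (-5 + t)/(5 + n)
(s(-1, 6)*0)*5 = (((-5 - 1)/(5 + 6))*0)*5 = ((-6/11)*0)*5 = (((1/11)*(-6))*0)*5 = -6/11*0*5 = 0*5 = 0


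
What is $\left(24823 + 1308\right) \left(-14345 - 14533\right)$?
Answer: $-754611018$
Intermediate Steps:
$\left(24823 + 1308\right) \left(-14345 - 14533\right) = 26131 \left(-28878\right) = -754611018$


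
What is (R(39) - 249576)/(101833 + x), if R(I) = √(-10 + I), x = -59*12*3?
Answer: -249576/99709 + √29/99709 ≈ -2.5030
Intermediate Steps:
x = -2124 (x = -708*3 = -2124)
(R(39) - 249576)/(101833 + x) = (√(-10 + 39) - 249576)/(101833 - 2124) = (√29 - 249576)/99709 = (-249576 + √29)*(1/99709) = -249576/99709 + √29/99709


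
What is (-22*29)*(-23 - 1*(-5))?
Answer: 11484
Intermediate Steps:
(-22*29)*(-23 - 1*(-5)) = -638*(-23 + 5) = -638*(-18) = 11484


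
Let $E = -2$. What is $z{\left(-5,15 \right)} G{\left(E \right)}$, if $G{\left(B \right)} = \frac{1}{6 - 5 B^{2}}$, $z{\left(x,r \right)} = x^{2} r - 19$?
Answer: $- \frac{178}{7} \approx -25.429$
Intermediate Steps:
$z{\left(x,r \right)} = -19 + r x^{2}$ ($z{\left(x,r \right)} = r x^{2} - 19 = -19 + r x^{2}$)
$z{\left(-5,15 \right)} G{\left(E \right)} = \left(-19 + 15 \left(-5\right)^{2}\right) \left(- \frac{1}{-6 + 5 \left(-2\right)^{2}}\right) = \left(-19 + 15 \cdot 25\right) \left(- \frac{1}{-6 + 5 \cdot 4}\right) = \left(-19 + 375\right) \left(- \frac{1}{-6 + 20}\right) = 356 \left(- \frac{1}{14}\right) = - \frac{178}{7}$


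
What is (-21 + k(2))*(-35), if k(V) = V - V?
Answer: 735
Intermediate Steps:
k(V) = 0
(-21 + k(2))*(-35) = (-21 + 0)*(-35) = -21*(-35) = 735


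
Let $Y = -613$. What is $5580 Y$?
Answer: $-3420540$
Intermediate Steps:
$5580 Y = 5580 \left(-613\right) = -3420540$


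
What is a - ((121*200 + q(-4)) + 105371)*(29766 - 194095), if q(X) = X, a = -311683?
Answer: 21291303860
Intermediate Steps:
a - ((121*200 + q(-4)) + 105371)*(29766 - 194095) = -311683 - ((121*200 - 4) + 105371)*(29766 - 194095) = -311683 - ((24200 - 4) + 105371)*(-164329) = -311683 - (24196 + 105371)*(-164329) = -311683 - 129567*(-164329) = -311683 - 1*(-21291615543) = -311683 + 21291615543 = 21291303860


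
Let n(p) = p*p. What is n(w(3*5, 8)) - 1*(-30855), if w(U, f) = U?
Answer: 31080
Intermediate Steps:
n(p) = p**2
n(w(3*5, 8)) - 1*(-30855) = (3*5)**2 - 1*(-30855) = 15**2 + 30855 = 225 + 30855 = 31080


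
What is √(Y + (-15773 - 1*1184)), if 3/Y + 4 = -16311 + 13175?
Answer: I*√41797311655/1570 ≈ 130.22*I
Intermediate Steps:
Y = -3/3140 (Y = 3/(-4 + (-16311 + 13175)) = 3/(-4 - 3136) = 3/(-3140) = 3*(-1/3140) = -3/3140 ≈ -0.00095541)
√(Y + (-15773 - 1*1184)) = √(-3/3140 + (-15773 - 1*1184)) = √(-3/3140 + (-15773 - 1184)) = √(-3/3140 - 16957) = √(-53244983/3140) = I*√41797311655/1570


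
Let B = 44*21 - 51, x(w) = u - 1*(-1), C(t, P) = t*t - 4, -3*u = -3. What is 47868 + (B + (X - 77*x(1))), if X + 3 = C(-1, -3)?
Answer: 48581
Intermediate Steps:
u = 1 (u = -⅓*(-3) = 1)
C(t, P) = -4 + t² (C(t, P) = t² - 4 = -4 + t²)
x(w) = 2 (x(w) = 1 - 1*(-1) = 1 + 1 = 2)
X = -6 (X = -3 + (-4 + (-1)²) = -3 + (-4 + 1) = -3 - 3 = -6)
B = 873 (B = 924 - 51 = 873)
47868 + (B + (X - 77*x(1))) = 47868 + (873 + (-6 - 77*2)) = 47868 + (873 + (-6 - 154)) = 47868 + (873 - 160) = 47868 + 713 = 48581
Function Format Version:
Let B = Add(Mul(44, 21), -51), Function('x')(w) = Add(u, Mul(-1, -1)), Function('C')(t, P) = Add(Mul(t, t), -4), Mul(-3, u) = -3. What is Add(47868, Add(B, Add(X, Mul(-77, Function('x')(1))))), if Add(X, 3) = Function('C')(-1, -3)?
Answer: 48581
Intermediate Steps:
u = 1 (u = Mul(Rational(-1, 3), -3) = 1)
Function('C')(t, P) = Add(-4, Pow(t, 2)) (Function('C')(t, P) = Add(Pow(t, 2), -4) = Add(-4, Pow(t, 2)))
Function('x')(w) = 2 (Function('x')(w) = Add(1, Mul(-1, -1)) = Add(1, 1) = 2)
X = -6 (X = Add(-3, Add(-4, Pow(-1, 2))) = Add(-3, Add(-4, 1)) = Add(-3, -3) = -6)
B = 873 (B = Add(924, -51) = 873)
Add(47868, Add(B, Add(X, Mul(-77, Function('x')(1))))) = Add(47868, Add(873, Add(-6, Mul(-77, 2)))) = Add(47868, Add(873, Add(-6, -154))) = Add(47868, Add(873, -160)) = Add(47868, 713) = 48581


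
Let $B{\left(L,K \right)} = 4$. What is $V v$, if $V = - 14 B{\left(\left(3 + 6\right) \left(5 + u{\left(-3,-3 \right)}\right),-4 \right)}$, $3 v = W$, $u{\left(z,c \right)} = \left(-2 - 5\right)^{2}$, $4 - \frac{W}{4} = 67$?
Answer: $4704$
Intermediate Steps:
$W = -252$ ($W = 16 - 268 = -252$)
$u{\left(z,c \right)} = 49$ ($u{\left(z,c \right)} = \left(-7\right)^{2} = 49$)
$v = -84$ ($v = \frac{1}{3} \left(-252\right) = -84$)
$V = -56$ ($V = \left(-14\right) 4 = -56$)
$V v = \left(-56\right) \left(-84\right) = 4704$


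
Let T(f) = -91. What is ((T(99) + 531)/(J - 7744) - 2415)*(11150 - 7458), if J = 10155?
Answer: -21495285500/2411 ≈ -8.9155e+6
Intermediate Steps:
((T(99) + 531)/(J - 7744) - 2415)*(11150 - 7458) = ((-91 + 531)/(10155 - 7744) - 2415)*(11150 - 7458) = (440/2411 - 2415)*3692 = -5822125/2411*3692 = -21495285500/2411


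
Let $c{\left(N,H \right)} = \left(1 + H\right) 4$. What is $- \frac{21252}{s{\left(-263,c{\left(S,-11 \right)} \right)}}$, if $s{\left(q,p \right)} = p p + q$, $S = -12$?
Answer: $- \frac{3036}{191} \approx -15.895$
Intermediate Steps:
$c{\left(N,H \right)} = 4 + 4 H$
$s{\left(q,p \right)} = q + p^{2}$ ($s{\left(q,p \right)} = p^{2} + q = q + p^{2}$)
$- \frac{21252}{s{\left(-263,c{\left(S,-11 \right)} \right)}} = - \frac{21252}{-263 + \left(4 + 4 \left(-11\right)\right)^{2}} = - \frac{21252}{-263 + \left(4 - 44\right)^{2}} = - \frac{21252}{-263 + \left(-40\right)^{2}} = - \frac{21252}{-263 + 1600} = - \frac{21252}{1337} = \left(-21252\right) \frac{1}{1337} = - \frac{3036}{191}$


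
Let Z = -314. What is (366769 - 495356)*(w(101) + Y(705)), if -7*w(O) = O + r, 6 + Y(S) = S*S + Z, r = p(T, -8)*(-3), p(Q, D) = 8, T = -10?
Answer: -63868391378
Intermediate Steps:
r = -24 (r = 8*(-3) = -24)
Y(S) = -320 + S**2 (Y(S) = -6 + (S*S - 314) = -6 + (S**2 - 314) = -6 + (-314 + S**2) = -320 + S**2)
w(O) = 24/7 - O/7 (w(O) = -(O - 24)/7 = -(-24 + O)/7 = 24/7 - O/7)
(366769 - 495356)*(w(101) + Y(705)) = (366769 - 495356)*((24/7 - 1/7*101) + (-320 + 705**2)) = -128587*((24/7 - 101/7) + (-320 + 497025)) = -128587*(-11 + 496705) = -128587*496694 = -63868391378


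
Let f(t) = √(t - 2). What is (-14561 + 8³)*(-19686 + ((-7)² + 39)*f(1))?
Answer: 276568614 - 1236312*I ≈ 2.7657e+8 - 1.2363e+6*I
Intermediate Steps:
f(t) = √(-2 + t)
(-14561 + 8³)*(-19686 + ((-7)² + 39)*f(1)) = (-14561 + 8³)*(-19686 + ((-7)² + 39)*√(-2 + 1)) = (-14561 + 512)*(-19686 + (49 + 39)*√(-1)) = -14049*(-19686 + 88*I) = 276568614 - 1236312*I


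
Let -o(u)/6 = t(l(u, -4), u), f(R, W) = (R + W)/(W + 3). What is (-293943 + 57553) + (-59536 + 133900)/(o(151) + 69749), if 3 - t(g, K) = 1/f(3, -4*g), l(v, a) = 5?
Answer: -16485055066/69737 ≈ -2.3639e+5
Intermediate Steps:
f(R, W) = (R + W)/(3 + W)
t(g, K) = 2 (t(g, K) = 3 - 1/((3 - 4*g)/(3 - 4*g)) = 3 - 1/1 = 3 - 1*1 = 3 - 1 = 2)
o(u) = -12 (o(u) = -6*2 = -12)
(-293943 + 57553) + (-59536 + 133900)/(o(151) + 69749) = (-293943 + 57553) + (-59536 + 133900)/(-12 + 69749) = -236390 + 74364/69737 = -16485055066/69737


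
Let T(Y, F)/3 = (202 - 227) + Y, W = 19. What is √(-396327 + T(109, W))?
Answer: 5*I*√15843 ≈ 629.34*I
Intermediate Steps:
T(Y, F) = -75 + 3*Y (T(Y, F) = 3*((202 - 227) + Y) = 3*(-25 + Y) = -75 + 3*Y)
√(-396327 + T(109, W)) = √(-396327 + (-75 + 3*109)) = √(-396327 + (-75 + 327)) = √(-396327 + 252) = √(-396075) = 5*I*√15843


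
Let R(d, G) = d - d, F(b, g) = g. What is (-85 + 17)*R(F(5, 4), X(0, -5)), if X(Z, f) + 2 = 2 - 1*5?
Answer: 0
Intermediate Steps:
X(Z, f) = -5 (X(Z, f) = -2 + (2 - 1*5) = -2 + (2 - 5) = -2 - 3 = -5)
R(d, G) = 0
(-85 + 17)*R(F(5, 4), X(0, -5)) = (-85 + 17)*0 = -68*0 = 0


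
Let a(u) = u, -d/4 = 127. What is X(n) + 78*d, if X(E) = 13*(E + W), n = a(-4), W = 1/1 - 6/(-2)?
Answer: -39624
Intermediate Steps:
d = -508 (d = -4*127 = -508)
W = 4 (W = 1*1 - 6*(-½) = 1 + 3 = 4)
n = -4
X(E) = 52 + 13*E (X(E) = 13*(E + 4) = 13*(4 + E) = 52 + 13*E)
X(n) + 78*d = (52 + 13*(-4)) + 78*(-508) = (52 - 52) - 39624 = 0 - 39624 = -39624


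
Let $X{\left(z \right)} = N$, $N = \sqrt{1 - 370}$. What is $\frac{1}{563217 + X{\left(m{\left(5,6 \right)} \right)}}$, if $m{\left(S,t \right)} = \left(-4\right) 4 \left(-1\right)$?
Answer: $\frac{4579}{2578970646} - \frac{i \sqrt{41}}{105737796486} \approx 1.7755 \cdot 10^{-6} - 6.0557 \cdot 10^{-11} i$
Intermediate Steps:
$N = 3 i \sqrt{41}$ ($N = \sqrt{-369} = 3 i \sqrt{41} \approx 19.209 i$)
$m{\left(S,t \right)} = 16$ ($m{\left(S,t \right)} = \left(-16\right) \left(-1\right) = 16$)
$X{\left(z \right)} = 3 i \sqrt{41}$
$\frac{1}{563217 + X{\left(m{\left(5,6 \right)} \right)}} = \frac{1}{563217 + 3 i \sqrt{41}}$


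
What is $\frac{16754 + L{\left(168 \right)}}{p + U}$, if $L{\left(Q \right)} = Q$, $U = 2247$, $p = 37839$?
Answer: $\frac{8461}{20043} \approx 0.42214$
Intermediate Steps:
$\frac{16754 + L{\left(168 \right)}}{p + U} = \frac{16754 + 168}{37839 + 2247} = \frac{16922}{40086} = 16922 \cdot \frac{1}{40086} = \frac{8461}{20043}$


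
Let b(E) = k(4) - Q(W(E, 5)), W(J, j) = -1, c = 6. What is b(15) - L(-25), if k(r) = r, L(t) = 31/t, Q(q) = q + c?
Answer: 6/25 ≈ 0.24000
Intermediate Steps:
Q(q) = 6 + q (Q(q) = q + 6 = 6 + q)
b(E) = -1 (b(E) = 4 - (6 - 1) = 4 - 1*5 = 4 - 5 = -1)
b(15) - L(-25) = -1 - 31/(-25) = -1 - 31*(-1)/25 = -1 - 1*(-31/25) = -1 + 31/25 = 6/25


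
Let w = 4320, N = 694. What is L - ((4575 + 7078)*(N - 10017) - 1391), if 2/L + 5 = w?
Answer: 468791567652/4315 ≈ 1.0864e+8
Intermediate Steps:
L = 2/4315 (L = 2/(-5 + 4320) = 2/4315 ≈ 0.00046350)
L - ((4575 + 7078)*(N - 10017) - 1391) = 2/4315 - ((4575 + 7078)*(694 - 10017) - 1391) = 2/4315 - (11653*(-9323) - 1391) = 2/4315 - (-108640919 - 1391) = 2/4315 - 1*(-108642310) = 2/4315 + 108642310 = 468791567652/4315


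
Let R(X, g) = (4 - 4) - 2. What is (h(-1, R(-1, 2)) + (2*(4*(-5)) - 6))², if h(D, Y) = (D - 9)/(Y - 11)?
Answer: 345744/169 ≈ 2045.8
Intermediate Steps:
R(X, g) = -2 (R(X, g) = 0 - 2 = -2)
h(D, Y) = (-9 + D)/(-11 + Y)
(h(-1, R(-1, 2)) + (2*(4*(-5)) - 6))² = ((-9 - 1)/(-11 - 2) + (2*(4*(-5)) - 6))² = (-10/(-13) + (2*(-20) - 6))² = (-1/13*(-10) + (-40 - 6))² = (10/13 - 46)² = (-588/13)² = 345744/169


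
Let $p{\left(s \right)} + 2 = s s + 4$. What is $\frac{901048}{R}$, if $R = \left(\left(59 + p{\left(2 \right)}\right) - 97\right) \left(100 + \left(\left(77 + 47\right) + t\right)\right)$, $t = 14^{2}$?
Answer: $- \frac{112631}{1680} \approx -67.042$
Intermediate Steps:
$t = 196$
$p{\left(s \right)} = 2 + s^{2}$ ($p{\left(s \right)} = -2 + \left(s s + 4\right) = -2 + \left(s^{2} + 4\right) = -2 + \left(4 + s^{2}\right) = 2 + s^{2}$)
$R = -13440$ ($R = \left(\left(59 + \left(2 + 2^{2}\right)\right) - 97\right) \left(100 + \left(\left(77 + 47\right) + 196\right)\right) = \left(\left(59 + \left(2 + 4\right)\right) - 97\right) \left(100 + \left(124 + 196\right)\right) = \left(\left(59 + 6\right) - 97\right) \left(100 + 320\right) = \left(65 - 97\right) 420 = \left(-32\right) 420 = -13440$)
$\frac{901048}{R} = \frac{901048}{-13440} = 901048 \left(- \frac{1}{13440}\right) = - \frac{112631}{1680}$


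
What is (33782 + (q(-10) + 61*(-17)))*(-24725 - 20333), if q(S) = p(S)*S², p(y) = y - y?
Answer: -1475424210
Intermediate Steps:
p(y) = 0
q(S) = 0 (q(S) = 0*S² = 0)
(33782 + (q(-10) + 61*(-17)))*(-24725 - 20333) = (33782 + (0 + 61*(-17)))*(-24725 - 20333) = (33782 + (0 - 1037))*(-45058) = (33782 - 1037)*(-45058) = 32745*(-45058) = -1475424210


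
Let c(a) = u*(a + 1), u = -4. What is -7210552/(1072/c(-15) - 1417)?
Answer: 50473864/9785 ≈ 5158.3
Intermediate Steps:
c(a) = -4 - 4*a (c(a) = -4*(a + 1) = -4*(1 + a) = -4 - 4*a)
-7210552/(1072/c(-15) - 1417) = -7210552/(1072/(-4 - 4*(-15)) - 1417) = -7210552/(1072/(-4 + 60) - 1417) = -7210552/(1072/56 - 1417) = -7210552/(1072*(1/56) - 1417) = -7210552/(134/7 - 1417) = -7210552/(-9785/7) = -7210552*(-7/9785) = 50473864/9785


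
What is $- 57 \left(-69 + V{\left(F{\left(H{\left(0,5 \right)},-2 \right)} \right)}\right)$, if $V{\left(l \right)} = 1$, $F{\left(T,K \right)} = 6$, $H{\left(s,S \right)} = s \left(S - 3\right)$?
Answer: $3876$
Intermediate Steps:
$H{\left(s,S \right)} = s \left(-3 + S\right)$
$- 57 \left(-69 + V{\left(F{\left(H{\left(0,5 \right)},-2 \right)} \right)}\right) = - 57 \left(-69 + 1\right) = \left(-57\right) \left(-68\right) = 3876$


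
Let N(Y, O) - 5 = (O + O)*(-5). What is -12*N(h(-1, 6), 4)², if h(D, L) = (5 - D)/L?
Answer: -14700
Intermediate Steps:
h(D, L) = (5 - D)/L
N(Y, O) = 5 - 10*O (N(Y, O) = 5 + (O + O)*(-5) = 5 + (2*O)*(-5) = 5 - 10*O)
-12*N(h(-1, 6), 4)² = -12*(5 - 10*4)² = -12*(5 - 40)² = -12*(-35)² = -12*1225 = -14700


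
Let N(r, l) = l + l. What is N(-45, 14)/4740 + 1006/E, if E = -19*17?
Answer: -1189849/382755 ≈ -3.1086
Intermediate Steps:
N(r, l) = 2*l
E = -323
N(-45, 14)/4740 + 1006/E = (2*14)/4740 + 1006/(-323) = 28*(1/4740) + 1006*(-1/323) = 7/1185 - 1006/323 = -1189849/382755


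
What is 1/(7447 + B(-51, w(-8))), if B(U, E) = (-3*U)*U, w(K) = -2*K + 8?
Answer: -1/356 ≈ -0.0028090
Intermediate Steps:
w(K) = 8 - 2*K
B(U, E) = -3*U²
1/(7447 + B(-51, w(-8))) = 1/(7447 - 3*(-51)²) = 1/(7447 - 3*2601) = 1/(7447 - 7803) = 1/(-356) = -1/356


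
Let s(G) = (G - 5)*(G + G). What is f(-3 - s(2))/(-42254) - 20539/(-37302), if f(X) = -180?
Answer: 437284633/788079354 ≈ 0.55487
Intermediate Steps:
s(G) = 2*G*(-5 + G) (s(G) = (-5 + G)*(2*G) = 2*G*(-5 + G))
f(-3 - s(2))/(-42254) - 20539/(-37302) = -180/(-42254) - 20539/(-37302) = -180*(-1/42254) - 20539*(-1/37302) = 90/21127 + 20539/37302 = 437284633/788079354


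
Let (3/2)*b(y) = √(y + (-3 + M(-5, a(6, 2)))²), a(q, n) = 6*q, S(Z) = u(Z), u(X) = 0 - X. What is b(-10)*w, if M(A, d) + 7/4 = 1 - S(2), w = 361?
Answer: 361*I*√111/6 ≈ 633.9*I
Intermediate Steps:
u(X) = -X
S(Z) = -Z
M(A, d) = 5/4 (M(A, d) = -7/4 + (1 - (-1)*2) = -7/4 + (1 - 1*(-2)) = -7/4 + (1 + 2) = -7/4 + 3 = 5/4)
b(y) = 2*√(49/16 + y)/3 (b(y) = 2*√(y + (-3 + 5/4)²)/3 = 2*√(y + (-7/4)²)/3 = 2*√(y + 49/16)/3 = 2*√(49/16 + y)/3)
b(-10)*w = (√(49 + 16*(-10))/6)*361 = (√(49 - 160)/6)*361 = (√(-111)/6)*361 = ((I*√111)/6)*361 = (I*√111/6)*361 = 361*I*√111/6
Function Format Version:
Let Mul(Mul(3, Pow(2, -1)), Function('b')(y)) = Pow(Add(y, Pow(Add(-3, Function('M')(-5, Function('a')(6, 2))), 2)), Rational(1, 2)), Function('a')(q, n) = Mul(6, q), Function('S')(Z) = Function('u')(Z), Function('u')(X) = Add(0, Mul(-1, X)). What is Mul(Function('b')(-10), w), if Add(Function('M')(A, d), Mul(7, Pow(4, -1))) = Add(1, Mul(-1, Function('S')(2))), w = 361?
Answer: Mul(Rational(361, 6), I, Pow(111, Rational(1, 2))) ≈ Mul(633.90, I)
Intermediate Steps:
Function('u')(X) = Mul(-1, X)
Function('S')(Z) = Mul(-1, Z)
Function('M')(A, d) = Rational(5, 4) (Function('M')(A, d) = Add(Rational(-7, 4), Add(1, Mul(-1, Mul(-1, 2)))) = Add(Rational(-7, 4), Add(1, Mul(-1, -2))) = Add(Rational(-7, 4), Add(1, 2)) = Add(Rational(-7, 4), 3) = Rational(5, 4))
Function('b')(y) = Mul(Rational(2, 3), Pow(Add(Rational(49, 16), y), Rational(1, 2))) (Function('b')(y) = Mul(Rational(2, 3), Pow(Add(y, Pow(Add(-3, Rational(5, 4)), 2)), Rational(1, 2))) = Mul(Rational(2, 3), Pow(Add(y, Pow(Rational(-7, 4), 2)), Rational(1, 2))) = Mul(Rational(2, 3), Pow(Add(y, Rational(49, 16)), Rational(1, 2))) = Mul(Rational(2, 3), Pow(Add(Rational(49, 16), y), Rational(1, 2))))
Mul(Function('b')(-10), w) = Mul(Mul(Rational(1, 6), Pow(Add(49, Mul(16, -10)), Rational(1, 2))), 361) = Mul(Mul(Rational(1, 6), Pow(Add(49, -160), Rational(1, 2))), 361) = Mul(Mul(Rational(1, 6), Pow(-111, Rational(1, 2))), 361) = Mul(Mul(Rational(1, 6), Mul(I, Pow(111, Rational(1, 2)))), 361) = Mul(Mul(Rational(1, 6), I, Pow(111, Rational(1, 2))), 361) = Mul(Rational(361, 6), I, Pow(111, Rational(1, 2)))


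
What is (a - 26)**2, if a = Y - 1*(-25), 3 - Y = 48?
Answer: 2116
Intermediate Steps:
Y = -45 (Y = 3 - 1*48 = 3 - 48 = -45)
a = -20 (a = -45 - 1*(-25) = -45 + 25 = -20)
(a - 26)**2 = (-20 - 26)**2 = (-46)**2 = 2116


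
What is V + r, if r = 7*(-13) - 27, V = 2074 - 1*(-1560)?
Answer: 3516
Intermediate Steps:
V = 3634 (V = 2074 + 1560 = 3634)
r = -118 (r = -91 - 27 = -118)
V + r = 3634 - 118 = 3516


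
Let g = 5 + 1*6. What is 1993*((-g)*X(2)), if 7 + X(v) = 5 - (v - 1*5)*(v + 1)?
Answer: -153461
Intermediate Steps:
g = 11 (g = 5 + 6 = 11)
X(v) = -2 - (1 + v)*(-5 + v) (X(v) = -7 + (5 - (v - 1*5)*(v + 1)) = -7 + (5 - (v - 5)*(1 + v)) = -7 + (5 - (-5 + v)*(1 + v)) = -7 + (5 - (1 + v)*(-5 + v)) = -2 - (1 + v)*(-5 + v))
1993*((-g)*X(2)) = 1993*((-1*11)*(3 - 1*2² + 4*2)) = 1993*(-11*(3 - 1*4 + 8)) = 1993*(-11*(3 - 4 + 8)) = 1993*(-11*7) = 1993*(-77) = -153461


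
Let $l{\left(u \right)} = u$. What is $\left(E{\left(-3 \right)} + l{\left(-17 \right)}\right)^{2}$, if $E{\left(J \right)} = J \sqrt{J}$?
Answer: $262 + 102 i \sqrt{3} \approx 262.0 + 176.67 i$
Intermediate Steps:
$E{\left(J \right)} = J^{\frac{3}{2}}$
$\left(E{\left(-3 \right)} + l{\left(-17 \right)}\right)^{2} = \left(\left(-3\right)^{\frac{3}{2}} - 17\right)^{2} = \left(- 3 i \sqrt{3} - 17\right)^{2} = \left(-17 - 3 i \sqrt{3}\right)^{2}$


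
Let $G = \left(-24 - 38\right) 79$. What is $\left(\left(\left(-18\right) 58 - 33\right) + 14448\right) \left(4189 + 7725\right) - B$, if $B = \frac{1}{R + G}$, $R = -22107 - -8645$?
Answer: $\frac{2924786445841}{18360} \approx 1.593 \cdot 10^{8}$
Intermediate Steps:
$R = -13462$ ($R = -22107 + 8645 = -13462$)
$G = -4898$ ($G = \left(-62\right) 79 = -4898$)
$B = - \frac{1}{18360}$ ($B = \frac{1}{-13462 - 4898} = \frac{1}{-18360} = - \frac{1}{18360} \approx -5.4466 \cdot 10^{-5}$)
$\left(\left(\left(-18\right) 58 - 33\right) + 14448\right) \left(4189 + 7725\right) - B = \left(\left(\left(-18\right) 58 - 33\right) + 14448\right) \left(4189 + 7725\right) - - \frac{1}{18360} = \left(\left(-1044 - 33\right) + 14448\right) 11914 + \frac{1}{18360} = \left(-1077 + 14448\right) 11914 + \frac{1}{18360} = 13371 \cdot 11914 + \frac{1}{18360} = 159302094 + \frac{1}{18360} = \frac{2924786445841}{18360}$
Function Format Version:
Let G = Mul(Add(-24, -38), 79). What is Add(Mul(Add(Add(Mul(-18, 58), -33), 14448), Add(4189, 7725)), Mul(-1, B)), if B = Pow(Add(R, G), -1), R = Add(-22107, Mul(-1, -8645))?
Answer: Rational(2924786445841, 18360) ≈ 1.5930e+8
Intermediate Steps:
R = -13462 (R = Add(-22107, 8645) = -13462)
G = -4898 (G = Mul(-62, 79) = -4898)
B = Rational(-1, 18360) (B = Pow(Add(-13462, -4898), -1) = Pow(-18360, -1) = Rational(-1, 18360) ≈ -5.4466e-5)
Add(Mul(Add(Add(Mul(-18, 58), -33), 14448), Add(4189, 7725)), Mul(-1, B)) = Add(Mul(Add(Add(Mul(-18, 58), -33), 14448), Add(4189, 7725)), Mul(-1, Rational(-1, 18360))) = Add(Mul(Add(Add(-1044, -33), 14448), 11914), Rational(1, 18360)) = Add(Mul(Add(-1077, 14448), 11914), Rational(1, 18360)) = Add(Mul(13371, 11914), Rational(1, 18360)) = Add(159302094, Rational(1, 18360)) = Rational(2924786445841, 18360)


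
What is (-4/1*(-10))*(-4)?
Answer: -160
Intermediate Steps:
(-4/1*(-10))*(-4) = (-4*1*(-10))*(-4) = -4*(-10)*(-4) = 40*(-4) = -160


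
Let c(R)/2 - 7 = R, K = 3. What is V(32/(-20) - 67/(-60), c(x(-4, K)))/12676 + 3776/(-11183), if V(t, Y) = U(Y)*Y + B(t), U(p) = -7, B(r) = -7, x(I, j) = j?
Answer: -49508477/141755708 ≈ -0.34925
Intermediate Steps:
c(R) = 14 + 2*R
V(t, Y) = -7 - 7*Y (V(t, Y) = -7*Y - 7 = -7 - 7*Y)
V(32/(-20) - 67/(-60), c(x(-4, K)))/12676 + 3776/(-11183) = (-7 - 7*(14 + 2*3))/12676 + 3776/(-11183) = (-7 - 7*(14 + 6))*(1/12676) + 3776*(-1/11183) = (-7 - 7*20)*(1/12676) - 3776/11183 = (-7 - 140)*(1/12676) - 3776/11183 = -147*1/12676 - 3776/11183 = -147/12676 - 3776/11183 = -49508477/141755708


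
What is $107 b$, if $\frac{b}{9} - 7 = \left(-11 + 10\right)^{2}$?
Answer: $7704$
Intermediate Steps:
$b = 72$ ($b = 63 + 9 \left(-11 + 10\right)^{2} = 63 + 9 \left(-1\right)^{2} = 63 + 9 \cdot 1 = 63 + 9 = 72$)
$107 b = 107 \cdot 72 = 7704$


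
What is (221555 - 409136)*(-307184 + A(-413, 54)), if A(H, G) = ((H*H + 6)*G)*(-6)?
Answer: 10424529702204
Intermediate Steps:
A(H, G) = -6*G*(6 + H²) (A(H, G) = ((H² + 6)*G)*(-6) = ((6 + H²)*G)*(-6) = (G*(6 + H²))*(-6) = -6*G*(6 + H²))
(221555 - 409136)*(-307184 + A(-413, 54)) = (221555 - 409136)*(-307184 - 6*54*(6 + (-413)²)) = -187581*(-307184 - 6*54*(6 + 170569)) = -187581*(-307184 - 6*54*170575) = -187581*(-307184 - 55266300) = -187581*(-55573484) = 10424529702204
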